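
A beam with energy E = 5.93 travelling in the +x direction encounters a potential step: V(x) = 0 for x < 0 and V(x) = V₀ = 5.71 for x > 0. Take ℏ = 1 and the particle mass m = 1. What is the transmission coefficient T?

T = 0.542

The wavenumbers are k₁ = √(2mE)/ℏ = 3.444 on the left and k₂ = √(2m(E − V₀))/ℏ = 0.6633 on the right.
Continuity of ψ and ψ′ at the step yields the reflection amplitude r = (k₁ − k₂)/(k₁ + k₂) = 0.6770; thus R = |r|² = 0.4583, T = 0.5417.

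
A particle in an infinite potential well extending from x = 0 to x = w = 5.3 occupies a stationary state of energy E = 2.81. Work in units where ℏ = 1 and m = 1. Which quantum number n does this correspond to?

n = 4

For an infinite well E_n = n²π²ℏ²/(2mw²), so n = (w/πℏ)√(2mE).
n = (5.3/π) × √(2 × 1 × 2.81) = 3.999 → n = 4.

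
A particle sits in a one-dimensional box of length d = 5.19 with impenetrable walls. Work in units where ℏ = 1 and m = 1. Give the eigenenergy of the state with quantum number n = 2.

The infinite-well eigenfunctions ψ_n = √(2/d) sin(nπx/d) vanish at both walls, giving E_n = n²π²ℏ²/(2md²).
E_2 = 2² × π² / (2 × 1 × 5.19²) = 0.7328.

E = 0.733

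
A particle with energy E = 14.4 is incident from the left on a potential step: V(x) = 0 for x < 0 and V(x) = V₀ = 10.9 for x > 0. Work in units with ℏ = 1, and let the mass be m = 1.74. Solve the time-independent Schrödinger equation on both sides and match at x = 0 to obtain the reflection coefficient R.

R = 0.115

On each side the TISE gives plane waves with k = √(2m(E − V))/ℏ: k₁ = √(2·1.74·14.4) = 7.079, k₂ = √(2·1.74·3.5) = 3.490.
Continuity of ψ and ψ′ at the step yields the reflection amplitude r = (k₁ − k₂)/(k₁ + k₂) = 0.3396; thus R = |r|² = 0.1153, T = 0.8847.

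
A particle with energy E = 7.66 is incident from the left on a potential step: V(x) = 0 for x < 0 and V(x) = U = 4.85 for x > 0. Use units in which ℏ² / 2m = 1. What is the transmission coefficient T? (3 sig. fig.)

T = 0.940

On each side the TISE gives plane waves with k = √(2m(E − V))/ℏ: k₁ = √(2·½·7.66) = 2.768, k₂ = √(2·½·2.81) = 1.676.
Continuity of ψ and ψ′ at the step yields the reflection amplitude r = (k₁ − k₂)/(k₁ + k₂) = 0.2456; thus R = |r|² = 0.06031, T = 0.9397.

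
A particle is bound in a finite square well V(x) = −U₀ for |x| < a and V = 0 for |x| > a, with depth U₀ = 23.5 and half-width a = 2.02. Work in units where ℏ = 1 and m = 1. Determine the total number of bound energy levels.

N = 9

The dimensionless depth is z₀ = a√(2mU₀)/ℏ = 2.02 × √(47.00) = 13.85.
The even/odd transcendental equations gain one root per π/2 in z₀, giving N = 1 + ⌊2z₀/π⌋ = 1 + ⌊8.816⌋ = 9.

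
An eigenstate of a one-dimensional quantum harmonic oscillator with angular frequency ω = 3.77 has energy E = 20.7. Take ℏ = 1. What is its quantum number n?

Invert E_n = (n + ½)ℏω: n = E/ℏω − ½ = 4.991, so n = 5.

n = 5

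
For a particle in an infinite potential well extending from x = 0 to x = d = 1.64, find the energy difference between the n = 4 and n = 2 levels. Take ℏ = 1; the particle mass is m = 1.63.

ΔE = 13.5

E_n = n²π²ℏ²/(2md²), so ΔE = (4² − 2²) π²ℏ²/(2md²).
ΔE = 12 × π² / (2 × 1.63 × 1.64²) = 13.51.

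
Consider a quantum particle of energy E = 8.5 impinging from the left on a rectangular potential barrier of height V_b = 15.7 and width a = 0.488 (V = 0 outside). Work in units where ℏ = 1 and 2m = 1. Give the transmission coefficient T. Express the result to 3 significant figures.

T = 0.252

Since E < V_b the interior solution is evanescent with decay constant κ = √(2m(V_b − E))/ℏ = 2.683.
κa = 1.309, sinh(κa) = 1.717.
The exact tunnelling result is T⁻¹ = 1 + V_b² sinh²(κa) / [4E(V_b − E)] = 3.969, so T = 0.252.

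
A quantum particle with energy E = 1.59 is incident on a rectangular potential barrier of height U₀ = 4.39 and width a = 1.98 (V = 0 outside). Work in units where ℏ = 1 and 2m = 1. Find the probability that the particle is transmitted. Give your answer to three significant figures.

T = 0.00489

E < U₀: inside the barrier ψ ∝ e^{±κx} with κ = √(2m(U₀ − E))/ℏ = 1.673.
κa = 3.313, sinh(κa) = 13.72.
The exact tunnelling result is T⁻¹ = 1 + U₀² sinh²(κa) / [4E(U₀ − E)] = 204.7, so T = 0.00489.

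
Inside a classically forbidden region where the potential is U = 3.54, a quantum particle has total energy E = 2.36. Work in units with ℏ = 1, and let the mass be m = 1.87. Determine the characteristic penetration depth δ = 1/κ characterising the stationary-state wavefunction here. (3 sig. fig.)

Since E < U the TISE in this region is ψ'' = κ²ψ with κ = √(2m(U − E))/ℏ.
κ = √(2 × 1.87 × 1.18) = 2.101. The penetration depth is δ = 1/κ = 0.476.

δ = 0.476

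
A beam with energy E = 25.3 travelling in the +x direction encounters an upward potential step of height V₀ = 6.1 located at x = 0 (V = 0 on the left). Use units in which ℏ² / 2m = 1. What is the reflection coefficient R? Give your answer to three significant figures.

R = 0.00474

The wavenumbers are k₁ = √(2mE)/ℏ = 5.030 on the left and k₂ = √(2m(E − V₀))/ℏ = 4.382 on the right.
Matching ψ and ψ′ at x = 0 gives r = (k₁ − k₂)/(k₁ + k₂), so R = r² = 0.004742 and T = 1 − R = 0.9953.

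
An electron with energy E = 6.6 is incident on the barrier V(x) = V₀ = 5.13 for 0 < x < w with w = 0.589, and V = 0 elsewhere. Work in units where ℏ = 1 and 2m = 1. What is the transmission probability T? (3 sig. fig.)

Above the barrier the interior wavenumber is k₂ = √(2m(E − V₀))/ℏ = 1.212, giving phase k₂w = 0.7141.
Matching at both interfaces gives T⁻¹ = 1 + V₀² sin²(k₂w) / [4E(E − V₀)] = 1.291, hence T = 0.775.

T = 0.775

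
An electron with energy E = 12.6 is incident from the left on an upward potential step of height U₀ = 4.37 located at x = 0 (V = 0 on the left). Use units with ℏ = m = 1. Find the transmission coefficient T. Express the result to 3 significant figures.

T = 0.989

The wavenumbers are k₁ = √(2mE)/ℏ = 5.020 on the left and k₂ = √(2m(E − U₀))/ℏ = 4.057 on the right.
Continuity of ψ and ψ′ at the step yields the reflection amplitude r = (k₁ − k₂)/(k₁ + k₂) = 0.1061; thus R = |r|² = 0.01125, T = 0.9887.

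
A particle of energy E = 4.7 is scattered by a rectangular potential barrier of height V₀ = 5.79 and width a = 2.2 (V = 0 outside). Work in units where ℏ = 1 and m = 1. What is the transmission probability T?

E < V₀: inside the barrier ψ ∝ e^{±κx} with κ = √(2m(V₀ − E))/ℏ = 1.476.
κa = 3.248, sinh(κa) = 12.85.
The exact tunnelling result is T⁻¹ = 1 + V₀² sinh²(κa) / [4E(V₀ − E)] = 271.3, so T = 0.00369.

T = 0.00369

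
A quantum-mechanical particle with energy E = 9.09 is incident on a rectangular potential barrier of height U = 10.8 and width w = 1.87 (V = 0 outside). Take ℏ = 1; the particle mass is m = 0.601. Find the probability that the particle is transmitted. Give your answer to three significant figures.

T = 0.01000

E < U: inside the barrier ψ ∝ e^{±κx} with κ = √(2m(U − E))/ℏ = 1.434.
κw = 2.681, sinh(κw) = 7.265.
Matching ψ, ψ′ at both faces gives T = [1 + U² sinh²(κw) / (4E(U − E))]⁻¹ = 1/100.0 = 0.01000.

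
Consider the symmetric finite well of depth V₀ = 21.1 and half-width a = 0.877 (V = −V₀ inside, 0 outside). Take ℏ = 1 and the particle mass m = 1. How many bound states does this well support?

N = 4

The dimensionless depth is z₀ = a√(2mV₀)/ℏ = 0.877 × √(42.20) = 5.697.
The even/odd transcendental equations gain one root per π/2 in z₀, giving N = 1 + ⌊2z₀/π⌋ = 1 + ⌊3.627⌋ = 4.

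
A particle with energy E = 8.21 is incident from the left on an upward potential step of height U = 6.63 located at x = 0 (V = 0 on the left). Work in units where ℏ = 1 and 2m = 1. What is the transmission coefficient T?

T = 0.848

On each side the TISE gives plane waves with k = √(2m(E − V))/ℏ: k₁ = √(2·½·8.21) = 2.865, k₂ = √(2·½·1.58) = 1.257.
Matching ψ and ψ′ at x = 0 gives r = (k₁ − k₂)/(k₁ + k₂), so R = r² = 0.1522 and T = 1 − R = 0.8478.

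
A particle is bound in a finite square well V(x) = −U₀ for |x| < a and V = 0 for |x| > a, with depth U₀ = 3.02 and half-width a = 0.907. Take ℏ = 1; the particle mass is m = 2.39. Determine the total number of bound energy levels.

Define the well-strength parameter z₀ = (a/ℏ)√(2mU₀) = 0.907 × √(2·2.39·3.02) = 3.446.
The even/odd transcendental equations gain one root per π/2 in z₀, giving N = 1 + ⌊2z₀/π⌋ = 1 + ⌊2.194⌋ = 3.

N = 3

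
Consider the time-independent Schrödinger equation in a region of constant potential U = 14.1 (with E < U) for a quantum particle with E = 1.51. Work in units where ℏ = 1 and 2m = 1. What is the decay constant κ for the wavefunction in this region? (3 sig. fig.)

Since E < U the TISE in this region is ψ'' = κ²ψ with κ = √(2m(U − E))/ℏ.
κ = √(2 × 0.5 × 12.59) = 3.548.

κ = 3.55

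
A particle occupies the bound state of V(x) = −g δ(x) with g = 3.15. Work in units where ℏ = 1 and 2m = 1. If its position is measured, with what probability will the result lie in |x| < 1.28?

P = 0.982

The normalised bound state is ψ = √κ e^{−κ|x|} with κ = mg/ℏ² = 1.575.
P(|x| < d) = ∫_{−d}^{d} κ e^{−2κ|x|} dx = 1 − e^{−2κd} = 1 − e^{−4.032} = 0.9823.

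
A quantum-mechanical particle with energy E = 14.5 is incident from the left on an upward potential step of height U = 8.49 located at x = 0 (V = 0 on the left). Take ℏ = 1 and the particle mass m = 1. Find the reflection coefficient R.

The wavenumbers are k₁ = √(2mE)/ℏ = 5.385 on the left and k₂ = √(2m(E − U))/ℏ = 3.467 on the right.
Continuity of ψ and ψ′ at the step yields the reflection amplitude r = (k₁ − k₂)/(k₁ + k₂) = 0.2167; thus R = |r|² = 0.04695, T = 0.9530.

R = 0.0470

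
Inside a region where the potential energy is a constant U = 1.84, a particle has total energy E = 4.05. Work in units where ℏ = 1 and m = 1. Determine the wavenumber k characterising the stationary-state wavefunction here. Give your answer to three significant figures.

With E > U the solution is oscillatory, ψ ∝ e^{±ikx} with k = √(2m(E − U))/ℏ.
k = √(2 × 1 × 2.21) = 2.102.

k = 2.10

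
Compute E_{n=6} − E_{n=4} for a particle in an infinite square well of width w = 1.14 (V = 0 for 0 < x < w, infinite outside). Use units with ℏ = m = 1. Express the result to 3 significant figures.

ΔE = 75.9

E_n = n²π²ℏ²/(2mw²), so ΔE = (6² − 4²) π²ℏ²/(2mw²).
ΔE = 20 × π² / (2 × 1 × 1.14²) = 75.94.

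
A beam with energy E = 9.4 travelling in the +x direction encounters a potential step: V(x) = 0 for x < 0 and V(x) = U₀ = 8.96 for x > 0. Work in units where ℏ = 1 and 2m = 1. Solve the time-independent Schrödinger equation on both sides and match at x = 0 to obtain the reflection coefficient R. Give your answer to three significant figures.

On each side the TISE gives plane waves with k = √(2m(E − V))/ℏ: k₁ = √(2·½·9.4) = 3.066, k₂ = √(2·½·0.44) = 0.6633.
Continuity of ψ and ψ′ at the step yields the reflection amplitude r = (k₁ − k₂)/(k₁ + k₂) = 0.6443; thus R = |r|² = 0.4151, T = 0.5849.

R = 0.415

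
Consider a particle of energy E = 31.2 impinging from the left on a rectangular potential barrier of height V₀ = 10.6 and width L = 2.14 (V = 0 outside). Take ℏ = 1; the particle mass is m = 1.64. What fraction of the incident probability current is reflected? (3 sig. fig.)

Above the barrier the interior wavenumber is k₂ = √(2m(E − V₀))/ℏ = 8.220, giving phase k₂L = 17.59.
T = [1 + V₀² sin²(k₂L) / (4E(E − V₀))]⁻¹ = 1/1.040 = 0.962.
R = 1 − T = 0.0381.

R = 0.0381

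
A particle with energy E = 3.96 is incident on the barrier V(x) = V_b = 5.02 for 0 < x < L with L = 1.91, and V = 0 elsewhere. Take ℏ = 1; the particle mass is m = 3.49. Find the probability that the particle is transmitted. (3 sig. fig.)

T = 0.0000819

Since E < V_b the interior solution is evanescent with decay constant κ = √(2m(V_b − E))/ℏ = 2.720.
κL = 5.195, sinh(κL) = 90.21.
Matching ψ, ψ′ at both faces gives T = [1 + V_b² sinh²(κL) / (4E(V_b − E))]⁻¹ = 1/12220 = 0.0000819.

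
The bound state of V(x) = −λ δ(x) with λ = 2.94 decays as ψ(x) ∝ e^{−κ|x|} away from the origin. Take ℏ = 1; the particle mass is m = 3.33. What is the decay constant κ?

Integrating the TISE across x = 0 gives the cusp condition ψ'(0⁺) − ψ'(0⁻) = −(2mλ/ℏ²)ψ(0).
With ψ ∝ e^{−κ|x|} this yields −2κ = −2mλ/ℏ², so κ = mλ/ℏ² = 9.790.

κ = 9.79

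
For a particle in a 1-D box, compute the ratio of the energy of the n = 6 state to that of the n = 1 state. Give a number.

36

Since E_n ∝ n², the ratio is (6/1)² = 36.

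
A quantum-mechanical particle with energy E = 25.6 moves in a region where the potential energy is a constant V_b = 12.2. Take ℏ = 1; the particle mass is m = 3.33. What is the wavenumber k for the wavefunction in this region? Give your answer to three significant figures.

k = 9.45

With E > V_b the solution is oscillatory, ψ ∝ e^{±ikx} with k = √(2m(E − V_b))/ℏ.
k = √(2 × 3.33 × 13.4) = 9.447.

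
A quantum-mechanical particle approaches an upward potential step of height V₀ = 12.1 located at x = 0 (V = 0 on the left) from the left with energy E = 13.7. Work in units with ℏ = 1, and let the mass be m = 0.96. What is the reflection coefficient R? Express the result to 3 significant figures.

R = 0.241

On each side the TISE gives plane waves with k = √(2m(E − V))/ℏ: k₁ = √(2·0.96·13.7) = 5.129, k₂ = √(2·0.96·1.6) = 1.753.
Matching ψ and ψ′ at x = 0 gives r = (k₁ − k₂)/(k₁ + k₂), so R = r² = 0.2407 and T = 1 − R = 0.7593.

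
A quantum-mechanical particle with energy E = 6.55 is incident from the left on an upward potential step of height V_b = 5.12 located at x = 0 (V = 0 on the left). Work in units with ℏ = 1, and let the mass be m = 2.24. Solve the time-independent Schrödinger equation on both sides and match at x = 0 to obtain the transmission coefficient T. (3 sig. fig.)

On each side the TISE gives plane waves with k = √(2m(E − V))/ℏ: k₁ = √(2·2.24·6.55) = 5.417, k₂ = √(2·2.24·1.43) = 2.531.
Matching ψ and ψ′ at x = 0 gives r = (k₁ − k₂)/(k₁ + k₂), so R = r² = 0.1318 and T = 1 − R = 0.8682.

T = 0.868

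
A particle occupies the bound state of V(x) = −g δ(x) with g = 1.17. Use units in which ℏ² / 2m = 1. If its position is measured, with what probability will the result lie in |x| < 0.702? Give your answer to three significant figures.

The normalised bound state is ψ = √κ e^{−κ|x|} with κ = mg/ℏ² = 0.5850.
P(|x| < d) = ∫_{−d}^{d} κ e^{−2κ|x|} dx = 1 − e^{−2κd} = 1 − e^{−0.8213} = 0.5602.

P = 0.560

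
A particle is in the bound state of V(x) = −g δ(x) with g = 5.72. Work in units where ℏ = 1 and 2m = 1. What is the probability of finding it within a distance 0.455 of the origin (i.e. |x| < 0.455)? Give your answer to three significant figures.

P = 0.926

The normalised bound state is ψ = √κ e^{−κ|x|} with κ = mg/ℏ² = 2.860.
P(|x| < d) = ∫_{−d}^{d} κ e^{−2κ|x|} dx = 1 − e^{−2κd} = 1 − e^{−2.603} = 0.9259.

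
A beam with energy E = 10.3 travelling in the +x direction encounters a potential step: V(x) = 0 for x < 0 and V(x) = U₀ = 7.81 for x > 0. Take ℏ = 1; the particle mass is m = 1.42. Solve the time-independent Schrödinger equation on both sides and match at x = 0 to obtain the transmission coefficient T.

T = 0.884

On each side the TISE gives plane waves with k = √(2m(E − V))/ℏ: k₁ = √(2·1.42·10.3) = 5.409, k₂ = √(2·1.42·2.49) = 2.659.
Continuity of ψ and ψ′ at the step yields the reflection amplitude r = (k₁ − k₂)/(k₁ + k₂) = 0.3408; thus R = |r|² = 0.1161, T = 0.8839.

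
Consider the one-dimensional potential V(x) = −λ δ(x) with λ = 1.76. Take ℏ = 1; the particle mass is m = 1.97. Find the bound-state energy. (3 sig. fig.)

E = -3.05

The bound state is ψ(x) = √κ e^{−κ|x|}. The derivative jump ψ'(0⁺) − ψ'(0⁻) = −(2mλ/ℏ²)ψ(0) fixes κ = mλ/ℏ² = 3.467.
Then E = −ℏ²κ²/(2m) = −mλ²/(2ℏ²) = -3.051.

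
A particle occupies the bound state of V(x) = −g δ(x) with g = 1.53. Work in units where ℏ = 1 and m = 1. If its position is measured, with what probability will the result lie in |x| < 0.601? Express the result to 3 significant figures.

P = 0.841

The normalised bound state is ψ = √κ e^{−κ|x|} with κ = mg/ℏ² = 1.530.
P(|x| < d) = ∫_{−d}^{d} κ e^{−2κ|x|} dx = 1 − e^{−2κd} = 1 − e^{−1.839} = 0.8410.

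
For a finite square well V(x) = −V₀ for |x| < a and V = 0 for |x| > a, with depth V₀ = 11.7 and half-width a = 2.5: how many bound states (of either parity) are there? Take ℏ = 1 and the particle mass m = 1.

The dimensionless depth is z₀ = a√(2mV₀)/ℏ = 2.5 × √(23.40) = 12.09.
A new bound state (alternating even/odd) appears each time z₀ passes a multiple of π/2, so N = ⌊2z₀/π⌋ + 1 = ⌊7.699⌋ + 1 = 8.

N = 8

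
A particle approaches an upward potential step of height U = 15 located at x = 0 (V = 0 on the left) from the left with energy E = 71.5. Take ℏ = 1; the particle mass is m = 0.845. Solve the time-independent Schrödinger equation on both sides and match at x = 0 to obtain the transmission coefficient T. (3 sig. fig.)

T = 0.997

The wavenumbers are k₁ = √(2mE)/ℏ = 10.99 on the left and k₂ = √(2m(E − U))/ℏ = 9.772 on the right.
Continuity of ψ and ψ′ at the step yields the reflection amplitude r = (k₁ − k₂)/(k₁ + k₂) = 0.05880; thus R = |r|² = 0.003457, T = 0.9965.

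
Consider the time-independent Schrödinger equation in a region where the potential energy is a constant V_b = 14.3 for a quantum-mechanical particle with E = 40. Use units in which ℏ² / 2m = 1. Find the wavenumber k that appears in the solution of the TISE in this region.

With E > V_b the solution is oscillatory, ψ ∝ e^{±ikx} with k = √(2m(E − V_b))/ℏ.
k = √(2 × 0.5 × 25.7) = 5.070.

k = 5.07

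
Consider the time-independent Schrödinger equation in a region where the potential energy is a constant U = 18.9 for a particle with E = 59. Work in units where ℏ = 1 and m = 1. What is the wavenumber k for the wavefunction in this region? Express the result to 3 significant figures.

k = 8.96

With E > U the solution is oscillatory, ψ ∝ e^{±ikx} with k = √(2m(E − U))/ℏ.
k = √(2 × 1 × 40.1) = 8.955.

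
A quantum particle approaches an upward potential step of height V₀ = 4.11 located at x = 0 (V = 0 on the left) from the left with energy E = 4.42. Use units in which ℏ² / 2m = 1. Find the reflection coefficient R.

The wavenumbers are k₁ = √(2mE)/ℏ = 2.102 on the left and k₂ = √(2m(E − V₀))/ℏ = 0.5568 on the right.
Matching ψ and ψ′ at x = 0 gives r = (k₁ − k₂)/(k₁ + k₂), so R = r² = 0.3378 and T = 1 − R = 0.6622.

R = 0.338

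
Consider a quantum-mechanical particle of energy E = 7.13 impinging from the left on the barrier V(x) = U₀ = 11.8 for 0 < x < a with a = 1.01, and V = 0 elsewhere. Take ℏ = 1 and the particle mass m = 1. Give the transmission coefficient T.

T = 0.00794

Since E < U₀ the interior solution is evanescent with decay constant κ = √(2m(U₀ − E))/ℏ = 3.056.
κa = 3.087, sinh(κa) = 10.93.
The exact tunnelling result is T⁻¹ = 1 + U₀² sinh²(κa) / [4E(U₀ − E)] = 125.9, so T = 0.00794.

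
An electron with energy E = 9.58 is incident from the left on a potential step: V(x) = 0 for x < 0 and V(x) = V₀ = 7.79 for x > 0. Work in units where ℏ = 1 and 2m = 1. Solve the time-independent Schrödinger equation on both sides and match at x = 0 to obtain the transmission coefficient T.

T = 0.843

On each side the TISE gives plane waves with k = √(2m(E − V))/ℏ: k₁ = √(2·½·9.58) = 3.095, k₂ = √(2·½·1.79) = 1.338.
Matching ψ and ψ′ at x = 0 gives r = (k₁ − k₂)/(k₁ + k₂), so R = r² = 0.1571 and T = 1 − R = 0.8429.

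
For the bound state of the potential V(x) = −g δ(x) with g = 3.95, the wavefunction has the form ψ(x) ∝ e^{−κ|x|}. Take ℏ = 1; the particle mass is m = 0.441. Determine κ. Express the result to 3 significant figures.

Integrating the TISE across x = 0 gives the cusp condition ψ'(0⁺) − ψ'(0⁻) = −(2mg/ℏ²)ψ(0).
With ψ ∝ e^{−κ|x|} this yields −2κ = −2mg/ℏ², so κ = mg/ℏ² = 1.742.

κ = 1.74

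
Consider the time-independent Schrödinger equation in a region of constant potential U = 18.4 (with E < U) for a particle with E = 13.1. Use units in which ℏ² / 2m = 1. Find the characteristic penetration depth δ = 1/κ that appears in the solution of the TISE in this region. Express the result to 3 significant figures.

δ = 0.434

Since E < U the TISE in this region is ψ'' = κ²ψ with κ = √(2m(U − E))/ℏ.
κ = √(2 × 0.5 × 5.3) = 2.302. The penetration depth is δ = 1/κ = 0.434.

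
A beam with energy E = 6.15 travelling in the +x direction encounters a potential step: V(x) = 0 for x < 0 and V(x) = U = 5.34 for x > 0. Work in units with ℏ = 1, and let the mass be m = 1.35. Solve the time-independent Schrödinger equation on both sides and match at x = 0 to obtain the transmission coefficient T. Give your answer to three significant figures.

The wavenumbers are k₁ = √(2mE)/ℏ = 4.075 on the left and k₂ = √(2m(E − U))/ℏ = 1.479 on the right.
Continuity of ψ and ψ′ at the step yields the reflection amplitude r = (k₁ − k₂)/(k₁ + k₂) = 0.4674; thus R = |r|² = 0.2185, T = 0.7815.

T = 0.781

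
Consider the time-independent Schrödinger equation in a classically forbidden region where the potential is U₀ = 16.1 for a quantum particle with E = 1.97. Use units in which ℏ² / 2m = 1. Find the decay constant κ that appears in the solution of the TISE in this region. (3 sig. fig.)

κ = 3.76

Since E < U₀ the TISE in this region is ψ'' = κ²ψ with κ = √(2m(U₀ − E))/ℏ.
κ = √(2 × 0.5 × 14.13) = 3.759.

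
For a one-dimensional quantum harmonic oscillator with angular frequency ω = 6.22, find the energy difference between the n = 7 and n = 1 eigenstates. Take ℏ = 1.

ΔE = 37.3

E_n = ℏω(n + ½), so ΔE = (7 − 1) ℏω = 6 × 6.22 = 37.32.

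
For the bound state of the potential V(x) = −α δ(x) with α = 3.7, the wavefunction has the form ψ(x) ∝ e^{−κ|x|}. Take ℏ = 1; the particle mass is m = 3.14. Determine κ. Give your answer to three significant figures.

κ = 11.6

Integrate −(ℏ²/2m)ψ'' − αδ(x)ψ = Eψ from −ε to +ε: the ψ'' term gives ψ'(0⁺) − ψ'(0⁻) and the δ term gives −(2mα/ℏ²)ψ(0).
With ψ ∝ e^{−κ|x|} this yields −2κ = −2mα/ℏ², so κ = mα/ℏ² = 11.62.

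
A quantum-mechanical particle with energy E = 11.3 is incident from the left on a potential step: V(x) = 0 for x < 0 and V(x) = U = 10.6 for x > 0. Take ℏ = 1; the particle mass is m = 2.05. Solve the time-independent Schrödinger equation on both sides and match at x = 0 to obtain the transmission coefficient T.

The wavenumbers are k₁ = √(2mE)/ℏ = 6.807 on the left and k₂ = √(2m(E − U))/ℏ = 1.694 on the right.
Continuity of ψ and ψ′ at the step yields the reflection amplitude r = (k₁ − k₂)/(k₁ + k₂) = 0.6014; thus R = |r|² = 0.3617, T = 0.6383.

T = 0.638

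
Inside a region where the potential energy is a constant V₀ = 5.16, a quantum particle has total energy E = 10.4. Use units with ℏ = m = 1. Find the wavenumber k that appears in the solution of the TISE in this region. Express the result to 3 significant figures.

k = 3.24

With E > V₀ the solution is oscillatory, ψ ∝ e^{±ikx} with k = √(2m(E − V₀))/ℏ.
k = √(2 × 1 × 5.24) = 3.237.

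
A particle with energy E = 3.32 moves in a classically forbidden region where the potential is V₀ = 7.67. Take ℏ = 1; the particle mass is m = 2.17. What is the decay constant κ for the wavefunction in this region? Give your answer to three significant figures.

κ = 4.34

Since E < V₀ the TISE in this region is ψ'' = κ²ψ with κ = √(2m(V₀ − E))/ℏ.
κ = √(2 × 2.17 × 4.35) = 4.345.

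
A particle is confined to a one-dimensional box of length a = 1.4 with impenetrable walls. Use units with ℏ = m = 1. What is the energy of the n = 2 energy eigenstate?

The infinite-well eigenfunctions ψ_n = √(2/a) sin(nπx/a) vanish at both walls, giving E_n = n²π²ℏ²/(2ma²).
E_2 = 2² × π² / (2 × 1 × 1.4²) = 10.07.

E = 10.1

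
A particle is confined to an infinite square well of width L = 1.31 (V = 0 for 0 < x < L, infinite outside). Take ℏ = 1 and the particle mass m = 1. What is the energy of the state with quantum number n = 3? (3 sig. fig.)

E = 25.9

The infinite-well eigenfunctions ψ_n = √(2/L) sin(nπx/L) vanish at both walls, giving E_n = n²π²ℏ²/(2mL²).
E_3 = 3² × π² / (2 × 1 × 1.31²) = 25.88.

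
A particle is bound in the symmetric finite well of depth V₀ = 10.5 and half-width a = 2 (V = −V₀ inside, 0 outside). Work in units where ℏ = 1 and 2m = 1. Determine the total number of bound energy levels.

N = 5

The dimensionless depth is z₀ = a√(2mV₀)/ℏ = 2 × √(10.50) = 6.481.
A new bound state (alternating even/odd) appears each time z₀ passes a multiple of π/2, so N = ⌊2z₀/π⌋ + 1 = ⌊4.126⌋ + 1 = 5.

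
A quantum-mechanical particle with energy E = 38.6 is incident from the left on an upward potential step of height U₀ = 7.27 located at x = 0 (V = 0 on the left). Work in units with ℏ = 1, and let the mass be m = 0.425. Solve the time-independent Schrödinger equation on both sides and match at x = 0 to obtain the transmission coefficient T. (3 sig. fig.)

T = 0.997

The wavenumbers are k₁ = √(2mE)/ℏ = 5.728 on the left and k₂ = √(2m(E − U₀))/ℏ = 5.160 on the right.
Matching ψ and ψ′ at x = 0 gives r = (k₁ − k₂)/(k₁ + k₂), so R = r² = 0.002717 and T = 1 − R = 0.9973.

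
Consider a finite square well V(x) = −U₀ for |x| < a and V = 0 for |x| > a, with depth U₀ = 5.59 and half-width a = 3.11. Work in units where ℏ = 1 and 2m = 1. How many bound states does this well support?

N = 5

The dimensionless depth is z₀ = a√(2mU₀)/ℏ = 3.11 × √(5.590) = 7.353.
The even/odd transcendental equations gain one root per π/2 in z₀, giving N = 1 + ⌊2z₀/π⌋ = 1 + ⌊4.681⌋ = 5.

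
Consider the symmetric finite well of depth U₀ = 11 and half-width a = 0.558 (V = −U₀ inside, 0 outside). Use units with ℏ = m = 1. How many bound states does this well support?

Define the well-strength parameter z₀ = (a/ℏ)√(2mU₀) = 0.558 × √(2·1·11) = 2.617.
The even/odd transcendental equations gain one root per π/2 in z₀, giving N = 1 + ⌊2z₀/π⌋ = 1 + ⌊1.666⌋ = 2.

N = 2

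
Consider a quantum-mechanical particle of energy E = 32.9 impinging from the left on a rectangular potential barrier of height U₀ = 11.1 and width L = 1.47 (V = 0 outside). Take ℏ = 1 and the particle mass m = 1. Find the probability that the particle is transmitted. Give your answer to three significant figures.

E > U₀: inside the barrier k₂ = √(2m(E − U₀))/ℏ = 6.603, k₂L = 9.706.
T = [1 + U₀² sin²(k₂L) / (4E(E − U₀))]⁻¹ = 1/1.003 = 0.997.

T = 0.997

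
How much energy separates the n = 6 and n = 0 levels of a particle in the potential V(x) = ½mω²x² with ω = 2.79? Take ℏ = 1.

E_n = ℏω(n + ½), so ΔE = (6 − 0) ℏω = 6 × 2.79 = 16.74.

ΔE = 16.7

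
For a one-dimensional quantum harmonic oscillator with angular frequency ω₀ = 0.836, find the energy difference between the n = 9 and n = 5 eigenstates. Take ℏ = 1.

ΔE = 3.34

E_n = ℏω₀(n + ½), so ΔE = (9 − 5) ℏω₀ = 4 × 0.836 = 3.344.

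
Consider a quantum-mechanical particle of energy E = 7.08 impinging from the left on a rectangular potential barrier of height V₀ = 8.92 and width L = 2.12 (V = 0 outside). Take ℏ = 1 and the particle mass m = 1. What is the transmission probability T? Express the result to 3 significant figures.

T = 0.000769

Since E < V₀ the interior solution is evanescent with decay constant κ = √(2m(V₀ − E))/ℏ = 1.918.
κL = 4.067, sinh(κL) = 29.18.
Matching ψ, ψ′ at both faces gives T = [1 + V₀² sinh²(κL) / (4E(V₀ − E))]⁻¹ = 1/1301 = 0.000769.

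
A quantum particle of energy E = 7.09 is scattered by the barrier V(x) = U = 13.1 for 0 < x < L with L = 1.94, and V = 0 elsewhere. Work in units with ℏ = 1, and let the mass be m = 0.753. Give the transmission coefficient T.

T = 0.0000339

Since E < U the interior solution is evanescent with decay constant κ = √(2m(U − E))/ℏ = 3.008.
κL = 5.836, sinh(κL) = 171.3.
Matching ψ, ψ′ at both faces gives T = [1 + U² sinh²(κL) / (4E(U − E))]⁻¹ = 1/29540 = 0.0000339.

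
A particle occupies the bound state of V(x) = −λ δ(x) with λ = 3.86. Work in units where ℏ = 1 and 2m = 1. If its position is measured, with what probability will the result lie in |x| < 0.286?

The normalised bound state is ψ = √κ e^{−κ|x|} with κ = mλ/ℏ² = 1.930.
P(|x| < d) = ∫_{−d}^{d} κ e^{−2κ|x|} dx = 1 − e^{−2κd} = 1 − e^{−1.104} = 0.6684.

P = 0.668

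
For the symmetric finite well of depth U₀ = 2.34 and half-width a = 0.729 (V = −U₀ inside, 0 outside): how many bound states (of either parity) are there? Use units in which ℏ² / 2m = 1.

N = 1

The dimensionless depth is z₀ = a√(2mU₀)/ℏ = 0.729 × √(2.340) = 1.115.
A new bound state (alternating even/odd) appears each time z₀ passes a multiple of π/2, so N = ⌊2z₀/π⌋ + 1 = ⌊0.7099⌋ + 1 = 1.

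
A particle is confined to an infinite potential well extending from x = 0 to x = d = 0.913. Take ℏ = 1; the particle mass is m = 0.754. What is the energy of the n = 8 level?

The infinite-well eigenfunctions ψ_n = √(2/d) sin(nπx/d) vanish at both walls, giving E_n = n²π²ℏ²/(2md²).
E_8 = 8² × π² / (2 × 0.754 × 0.913²) = 502.5.

E = 503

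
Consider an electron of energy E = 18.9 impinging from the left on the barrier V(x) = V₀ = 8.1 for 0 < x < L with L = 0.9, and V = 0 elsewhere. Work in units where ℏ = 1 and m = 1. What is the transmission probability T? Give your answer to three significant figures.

Above the barrier the interior wavenumber is k₂ = √(2m(E − V₀))/ℏ = 4.648, giving phase k₂L = 4.183.
T = [1 + V₀² sin²(k₂L) / (4E(E − V₀))]⁻¹ = 1/1.060 = 0.944.

T = 0.944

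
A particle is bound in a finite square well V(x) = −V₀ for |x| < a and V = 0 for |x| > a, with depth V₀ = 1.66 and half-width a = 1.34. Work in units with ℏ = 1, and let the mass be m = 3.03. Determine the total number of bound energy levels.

Define the well-strength parameter z₀ = (a/ℏ)√(2mV₀) = 1.34 × √(2·3.03·1.66) = 4.250.
A new bound state (alternating even/odd) appears each time z₀ passes a multiple of π/2, so N = ⌊2z₀/π⌋ + 1 = ⌊2.706⌋ + 1 = 3.

N = 3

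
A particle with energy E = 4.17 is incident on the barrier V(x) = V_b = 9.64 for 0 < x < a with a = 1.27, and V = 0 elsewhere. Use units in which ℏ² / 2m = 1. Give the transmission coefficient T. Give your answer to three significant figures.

Since E < V_b the interior solution is evanescent with decay constant κ = √(2m(V_b − E))/ℏ = 2.339.
κa = 2.970, sinh(κa) = 9.723.
Matching ψ, ψ′ at both faces gives T = [1 + V_b² sinh²(κa) / (4E(V_b − E))]⁻¹ = 1/97.29 = 0.0103.

T = 0.0103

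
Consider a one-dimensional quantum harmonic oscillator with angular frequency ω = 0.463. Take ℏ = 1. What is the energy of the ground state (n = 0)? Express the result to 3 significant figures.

Using E_n = (n + ½)ℏω: E_0 = 0.5 × 0.463 = 0.2315.

E = 0.232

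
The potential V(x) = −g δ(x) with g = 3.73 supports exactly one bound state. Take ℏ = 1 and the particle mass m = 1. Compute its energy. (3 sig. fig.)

For x ≠ 0 the bound state is ψ ∝ e^{−κ|x|}; integrating the TISE across the delta gives the cusp condition 2κ = 2mg/ℏ², so κ = 3.730.
Then E = −ℏ²κ²/(2m) = −mg²/(2ℏ²) = -6.956.

E = -6.96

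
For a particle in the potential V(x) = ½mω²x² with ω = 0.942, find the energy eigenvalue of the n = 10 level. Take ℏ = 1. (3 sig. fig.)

E = 9.89

Using E_n = (n + ½)ℏω: E_10 = 10.5 × 0.942 = 9.891.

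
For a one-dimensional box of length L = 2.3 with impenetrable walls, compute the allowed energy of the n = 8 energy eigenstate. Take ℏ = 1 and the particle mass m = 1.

E = 59.7

Requiring ψ(0) = ψ(L) = 0 quantises k = nπ/L, hence E_n = ℏ²k²/2m = n²π²ℏ²/(2mL²).
E_8 = 8² × π² / (2 × 1 × 2.3²) = 59.70.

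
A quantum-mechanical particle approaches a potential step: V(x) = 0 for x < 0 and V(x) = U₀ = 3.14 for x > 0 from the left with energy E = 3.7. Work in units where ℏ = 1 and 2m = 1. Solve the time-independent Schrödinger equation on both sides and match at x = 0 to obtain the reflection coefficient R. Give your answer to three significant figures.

On each side the TISE gives plane waves with k = √(2m(E − V))/ℏ: k₁ = √(2·½·3.7) = 1.924, k₂ = √(2·½·0.56) = 0.7483.
Matching ψ and ψ′ at x = 0 gives r = (k₁ − k₂)/(k₁ + k₂), so R = r² = 0.1935 and T = 1 − R = 0.8065.

R = 0.193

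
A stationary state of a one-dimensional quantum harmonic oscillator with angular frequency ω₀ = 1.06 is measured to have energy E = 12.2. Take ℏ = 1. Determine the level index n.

n = 11

Invert E_n = (n + ½)ℏω₀: n = E/ℏω₀ − ½ = 11.009, so n = 11.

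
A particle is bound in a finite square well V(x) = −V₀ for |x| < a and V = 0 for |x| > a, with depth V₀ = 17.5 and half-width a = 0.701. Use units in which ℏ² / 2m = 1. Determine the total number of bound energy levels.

The dimensionless depth is z₀ = a√(2mV₀)/ℏ = 0.701 × √(17.50) = 2.932.
A new bound state (alternating even/odd) appears each time z₀ passes a multiple of π/2, so N = ⌊2z₀/π⌋ + 1 = ⌊1.867⌋ + 1 = 2.

N = 2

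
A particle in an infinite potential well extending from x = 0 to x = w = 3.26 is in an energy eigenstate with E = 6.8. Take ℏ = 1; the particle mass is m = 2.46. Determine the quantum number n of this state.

n = 6

For an infinite well E_n = n²π²ℏ²/(2mw²), so n = (w/πℏ)√(2mE).
n = (3.26/π) × √(2 × 2.46 × 6.8) = 6.002 → n = 6.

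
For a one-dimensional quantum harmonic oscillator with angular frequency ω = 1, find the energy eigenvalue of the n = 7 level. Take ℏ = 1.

E = 7.50

Using E_n = (n + ½)ℏω: E_7 = 7.5 × 1 = 7.500.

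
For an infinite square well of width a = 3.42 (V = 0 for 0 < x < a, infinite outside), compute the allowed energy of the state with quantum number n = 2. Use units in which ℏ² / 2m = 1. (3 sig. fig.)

E = 3.38

The infinite-well eigenfunctions ψ_n = √(2/a) sin(nπx/a) vanish at both walls, giving E_n = n²π²ℏ²/(2ma²).
E_2 = 2² × π² / (2 × 0.5 × 3.42²) = 3.375.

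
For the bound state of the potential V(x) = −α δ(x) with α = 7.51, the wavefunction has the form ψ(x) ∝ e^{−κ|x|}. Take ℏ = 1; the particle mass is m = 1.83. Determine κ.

Integrate −(ℏ²/2m)ψ'' − αδ(x)ψ = Eψ from −ε to +ε: the ψ'' term gives ψ'(0⁺) − ψ'(0⁻) and the δ term gives −(2mα/ℏ²)ψ(0).
With ψ ∝ e^{−κ|x|} this yields −2κ = −2mα/ℏ², so κ = mα/ℏ² = 13.74.

κ = 13.7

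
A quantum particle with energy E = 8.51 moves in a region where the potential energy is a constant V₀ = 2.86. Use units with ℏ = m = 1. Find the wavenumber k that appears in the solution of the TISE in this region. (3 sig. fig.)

k = 3.36

With E > V₀ the solution is oscillatory, ψ ∝ e^{±ikx} with k = √(2m(E − V₀))/ℏ.
k = √(2 × 1 × 5.65) = 3.362.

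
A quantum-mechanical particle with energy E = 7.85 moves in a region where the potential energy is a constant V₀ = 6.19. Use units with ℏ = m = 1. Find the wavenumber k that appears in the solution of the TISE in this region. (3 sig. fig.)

With E > V₀ the solution is oscillatory, ψ ∝ e^{±ikx} with k = √(2m(E − V₀))/ℏ.
k = √(2 × 1 × 1.66) = 1.822.

k = 1.82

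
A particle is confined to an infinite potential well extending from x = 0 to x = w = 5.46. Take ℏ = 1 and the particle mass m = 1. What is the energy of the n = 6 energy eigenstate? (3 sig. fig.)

E = 5.96

Requiring ψ(0) = ψ(w) = 0 quantises k = nπ/w, hence E_n = ℏ²k²/2m = n²π²ℏ²/(2mw²).
E_6 = 6² × π² / (2 × 1 × 5.46²) = 5.959.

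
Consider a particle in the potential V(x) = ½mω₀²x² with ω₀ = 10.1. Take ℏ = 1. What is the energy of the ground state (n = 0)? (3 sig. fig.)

E = 5.05

Using E_n = (n + ½)ℏω₀: E_0 = 0.5 × 10.1 = 5.050.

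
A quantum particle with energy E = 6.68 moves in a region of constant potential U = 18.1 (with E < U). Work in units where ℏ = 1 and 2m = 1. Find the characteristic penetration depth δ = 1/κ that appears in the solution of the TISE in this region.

Since E < U the TISE in this region is ψ'' = κ²ψ with κ = √(2m(U − E))/ℏ.
κ = √(2 × 0.5 × 11.42) = 3.379. The penetration depth is δ = 1/κ = 0.296.

δ = 0.296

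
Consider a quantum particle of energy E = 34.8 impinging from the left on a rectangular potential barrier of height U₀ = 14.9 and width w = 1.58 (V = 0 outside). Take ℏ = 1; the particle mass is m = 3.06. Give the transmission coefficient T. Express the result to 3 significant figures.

T = 0.927

Above the barrier the interior wavenumber is k₂ = √(2m(E − U₀))/ℏ = 11.04, giving phase k₂w = 17.44.
T = [1 + U₀² sin²(k₂w) / (4E(E − U₀))]⁻¹ = 1/1.078 = 0.927.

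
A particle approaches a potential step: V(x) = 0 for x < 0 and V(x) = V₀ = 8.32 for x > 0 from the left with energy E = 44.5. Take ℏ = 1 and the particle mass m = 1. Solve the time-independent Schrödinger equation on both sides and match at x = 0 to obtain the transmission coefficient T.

T = 0.997

The wavenumbers are k₁ = √(2mE)/ℏ = 9.434 on the left and k₂ = √(2m(E − V₀))/ℏ = 8.506 on the right.
Continuity of ψ and ψ′ at the step yields the reflection amplitude r = (k₁ − k₂)/(k₁ + k₂) = 0.05170; thus R = |r|² = 0.002673, T = 0.9973.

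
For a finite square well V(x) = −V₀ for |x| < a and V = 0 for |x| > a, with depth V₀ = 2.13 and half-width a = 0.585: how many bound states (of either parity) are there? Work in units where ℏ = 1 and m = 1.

The dimensionless depth is z₀ = a√(2mV₀)/ℏ = 0.585 × √(4.260) = 1.207.
The even/odd transcendental equations gain one root per π/2 in z₀, giving N = 1 + ⌊2z₀/π⌋ = 1 + ⌊0.7687⌋ = 1.

N = 1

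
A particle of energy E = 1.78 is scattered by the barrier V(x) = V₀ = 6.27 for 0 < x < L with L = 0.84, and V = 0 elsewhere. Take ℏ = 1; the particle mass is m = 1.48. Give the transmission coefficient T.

Since E < V₀ the interior solution is evanescent with decay constant κ = √(2m(V₀ − E))/ℏ = 3.646.
κL = 3.062, sinh(κL) = 10.66.
Matching ψ, ψ′ at both faces gives T = [1 + V₀² sinh²(κL) / (4E(V₀ − E))]⁻¹ = 1/140.9 = 0.00710.

T = 0.00710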